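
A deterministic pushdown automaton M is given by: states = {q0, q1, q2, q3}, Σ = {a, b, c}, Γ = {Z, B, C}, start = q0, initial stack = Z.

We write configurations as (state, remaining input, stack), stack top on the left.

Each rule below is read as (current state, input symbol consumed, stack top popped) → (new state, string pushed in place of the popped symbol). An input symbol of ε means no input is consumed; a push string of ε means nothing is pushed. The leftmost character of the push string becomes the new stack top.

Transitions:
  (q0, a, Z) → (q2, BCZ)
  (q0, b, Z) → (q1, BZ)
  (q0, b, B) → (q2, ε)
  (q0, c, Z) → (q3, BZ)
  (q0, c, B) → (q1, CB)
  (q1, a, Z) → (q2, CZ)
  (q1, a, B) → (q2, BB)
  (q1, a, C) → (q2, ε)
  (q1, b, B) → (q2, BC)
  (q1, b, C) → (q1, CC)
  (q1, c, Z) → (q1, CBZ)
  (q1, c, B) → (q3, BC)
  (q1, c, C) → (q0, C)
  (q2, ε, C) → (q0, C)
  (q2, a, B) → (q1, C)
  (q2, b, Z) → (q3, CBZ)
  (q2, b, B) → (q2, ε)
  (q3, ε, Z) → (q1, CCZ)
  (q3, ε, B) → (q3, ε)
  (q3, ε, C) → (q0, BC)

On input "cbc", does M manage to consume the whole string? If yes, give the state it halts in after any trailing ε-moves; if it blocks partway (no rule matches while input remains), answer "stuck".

(q0, cbc, Z)
  read c, top Z: go to q3, push BZ → (q3, bc, BZ)
  ε-move, top B: go to q3, push ε → (q3, bc, Z)
  ε-move, top Z: go to q1, push CCZ → (q1, bc, CCZ)
  read b, top C: go to q1, push CC → (q1, c, CCCZ)
  read c, top C: go to q0, push C → (q0, ε, CCCZ)
All input consumed; M is in state q0.

q0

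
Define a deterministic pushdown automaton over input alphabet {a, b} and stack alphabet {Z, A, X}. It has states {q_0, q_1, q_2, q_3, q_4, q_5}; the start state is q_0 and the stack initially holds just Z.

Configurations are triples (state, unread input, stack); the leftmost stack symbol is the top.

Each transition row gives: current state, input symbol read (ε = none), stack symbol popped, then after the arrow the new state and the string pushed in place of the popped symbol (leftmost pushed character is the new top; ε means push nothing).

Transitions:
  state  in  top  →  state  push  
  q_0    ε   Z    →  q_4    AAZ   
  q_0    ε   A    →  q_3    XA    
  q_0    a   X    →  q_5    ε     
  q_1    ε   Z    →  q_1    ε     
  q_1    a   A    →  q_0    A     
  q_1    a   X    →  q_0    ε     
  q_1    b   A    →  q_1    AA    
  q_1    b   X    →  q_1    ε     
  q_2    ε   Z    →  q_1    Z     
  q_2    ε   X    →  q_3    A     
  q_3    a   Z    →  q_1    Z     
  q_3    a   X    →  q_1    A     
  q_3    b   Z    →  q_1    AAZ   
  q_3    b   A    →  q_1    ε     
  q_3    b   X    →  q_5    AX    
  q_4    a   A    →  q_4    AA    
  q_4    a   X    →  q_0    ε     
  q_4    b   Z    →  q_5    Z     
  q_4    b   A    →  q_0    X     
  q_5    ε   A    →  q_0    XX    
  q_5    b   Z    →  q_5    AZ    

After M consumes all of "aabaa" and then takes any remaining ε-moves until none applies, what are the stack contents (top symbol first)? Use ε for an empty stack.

(q_0, aabaa, Z)
  ε-move, top Z: go to q_4, push AAZ → (q_4, aabaa, AAZ)
  read a, top A: go to q_4, push AA → (q_4, abaa, AAAZ)
  read a, top A: go to q_4, push AA → (q_4, baa, AAAAZ)
  read b, top A: go to q_0, push X → (q_0, aa, XAAAZ)
  read a, top X: go to q_5, push ε → (q_5, a, AAAZ)
  ε-move, top A: go to q_0, push XX → (q_0, a, XXAAZ)
  read a, top X: go to q_5, push ε → (q_5, ε, XAAZ)
All input consumed in state q_5 with stack XAAZ.

XAAZ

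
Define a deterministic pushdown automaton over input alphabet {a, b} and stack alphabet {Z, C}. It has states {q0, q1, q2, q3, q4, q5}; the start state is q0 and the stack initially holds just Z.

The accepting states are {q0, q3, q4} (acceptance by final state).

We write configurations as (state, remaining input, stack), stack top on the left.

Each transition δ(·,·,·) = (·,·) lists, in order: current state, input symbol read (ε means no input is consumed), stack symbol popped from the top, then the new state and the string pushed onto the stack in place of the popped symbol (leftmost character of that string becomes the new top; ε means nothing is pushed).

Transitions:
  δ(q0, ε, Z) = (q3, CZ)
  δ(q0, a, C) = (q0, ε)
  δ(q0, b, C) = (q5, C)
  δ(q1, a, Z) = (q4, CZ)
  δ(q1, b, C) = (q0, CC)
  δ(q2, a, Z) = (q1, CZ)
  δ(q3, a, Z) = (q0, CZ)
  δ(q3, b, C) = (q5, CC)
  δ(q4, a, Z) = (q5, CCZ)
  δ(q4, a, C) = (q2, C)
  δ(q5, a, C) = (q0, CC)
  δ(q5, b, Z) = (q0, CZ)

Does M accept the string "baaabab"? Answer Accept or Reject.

Reject

(q0, baaabab, Z) ⊢ (q3, baaabab, CZ) ⊢ (q5, aaabab, CCZ) ⊢ (q0, aabab, CCCZ) ⊢ (q0, abab, CCZ) ⊢ (q0, bab, CZ) ⊢ (q5, ab, CZ) ⊢ (q0, b, CCZ) ⊢ (q5, ε, CCZ)
All input consumed; state q5 ∉ F and no further ε-move applies.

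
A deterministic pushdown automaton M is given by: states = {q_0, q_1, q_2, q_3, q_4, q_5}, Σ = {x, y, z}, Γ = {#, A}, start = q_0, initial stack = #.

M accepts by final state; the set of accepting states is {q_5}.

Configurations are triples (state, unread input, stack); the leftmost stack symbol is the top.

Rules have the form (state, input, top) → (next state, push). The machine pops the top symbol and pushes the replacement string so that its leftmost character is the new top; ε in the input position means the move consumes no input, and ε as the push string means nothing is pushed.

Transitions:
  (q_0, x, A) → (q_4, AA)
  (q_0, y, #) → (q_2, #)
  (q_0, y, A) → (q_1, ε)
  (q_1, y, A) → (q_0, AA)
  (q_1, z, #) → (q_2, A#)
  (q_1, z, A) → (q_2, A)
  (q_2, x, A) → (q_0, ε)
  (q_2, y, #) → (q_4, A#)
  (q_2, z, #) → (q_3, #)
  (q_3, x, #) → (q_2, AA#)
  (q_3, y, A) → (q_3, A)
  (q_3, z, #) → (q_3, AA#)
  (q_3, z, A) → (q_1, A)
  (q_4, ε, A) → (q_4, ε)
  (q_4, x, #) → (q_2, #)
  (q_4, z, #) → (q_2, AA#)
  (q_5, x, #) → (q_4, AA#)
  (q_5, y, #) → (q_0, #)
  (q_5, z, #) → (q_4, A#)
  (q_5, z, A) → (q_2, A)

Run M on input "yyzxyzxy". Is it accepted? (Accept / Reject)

Reject

(q_0, yyzxyzxy, #)
  read y, top #: go to q_2, push # → (q_2, yzxyzxy, #)
  read y, top #: go to q_4, push A# → (q_4, zxyzxy, A#)
  ε-move, top A: go to q_4, push ε → (q_4, zxyzxy, #)
  read z, top #: go to q_2, push AA# → (q_2, xyzxy, AA#)
  read x, top A: go to q_0, push ε → (q_0, yzxy, A#)
  read y, top A: go to q_1, push ε → (q_1, zxy, #)
  read z, top #: go to q_2, push A# → (q_2, xy, A#)
  read x, top A: go to q_0, push ε → (q_0, y, #)
  read y, top #: go to q_2, push # → (q_2, ε, #)
All input consumed; state q_2 ∉ F and no further ε-move applies.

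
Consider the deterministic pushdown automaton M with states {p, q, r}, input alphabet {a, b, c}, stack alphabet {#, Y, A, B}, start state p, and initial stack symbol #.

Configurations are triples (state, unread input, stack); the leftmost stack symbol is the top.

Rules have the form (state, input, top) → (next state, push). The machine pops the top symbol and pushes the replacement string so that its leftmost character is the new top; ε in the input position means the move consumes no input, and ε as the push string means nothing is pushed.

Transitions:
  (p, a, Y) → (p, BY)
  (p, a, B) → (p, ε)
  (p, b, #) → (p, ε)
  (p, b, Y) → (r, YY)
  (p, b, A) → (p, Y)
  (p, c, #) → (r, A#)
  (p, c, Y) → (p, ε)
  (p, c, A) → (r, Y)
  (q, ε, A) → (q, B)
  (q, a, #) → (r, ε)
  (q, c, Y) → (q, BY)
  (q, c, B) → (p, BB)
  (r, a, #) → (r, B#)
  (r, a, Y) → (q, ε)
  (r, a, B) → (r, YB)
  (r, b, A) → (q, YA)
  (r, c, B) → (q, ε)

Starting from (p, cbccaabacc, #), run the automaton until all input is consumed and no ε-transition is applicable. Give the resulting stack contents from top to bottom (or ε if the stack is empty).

(p, cbccaabacc, #)
  read c, top #: go to r, push A# → (r, bccaabacc, A#)
  read b, top A: go to q, push YA → (q, ccaabacc, YA#)
  read c, top Y: go to q, push BY → (q, caabacc, BYA#)
  read c, top B: go to p, push BB → (p, aabacc, BBYA#)
  read a, top B: go to p, push ε → (p, abacc, BYA#)
  read a, top B: go to p, push ε → (p, bacc, YA#)
  read b, top Y: go to r, push YY → (r, acc, YYA#)
  read a, top Y: go to q, push ε → (q, cc, YA#)
  read c, top Y: go to q, push BY → (q, c, BYA#)
  read c, top B: go to p, push BB → (p, ε, BBYA#)
All input consumed in state p with stack BBYA#.

BBYA#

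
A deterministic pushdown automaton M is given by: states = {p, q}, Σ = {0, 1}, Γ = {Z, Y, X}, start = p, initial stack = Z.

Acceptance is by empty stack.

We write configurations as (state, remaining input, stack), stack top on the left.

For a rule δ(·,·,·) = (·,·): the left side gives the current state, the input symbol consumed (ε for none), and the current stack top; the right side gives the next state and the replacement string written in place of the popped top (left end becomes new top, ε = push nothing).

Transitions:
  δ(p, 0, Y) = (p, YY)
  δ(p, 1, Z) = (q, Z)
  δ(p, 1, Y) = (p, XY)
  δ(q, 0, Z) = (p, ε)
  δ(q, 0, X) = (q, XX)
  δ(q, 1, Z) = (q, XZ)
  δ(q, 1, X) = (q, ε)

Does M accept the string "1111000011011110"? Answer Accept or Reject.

Accept

(p, 1111000011011110, Z) ⊢ (q, 111000011011110, Z) ⊢ (q, 11000011011110, XZ) ⊢ (q, 1000011011110, Z) ⊢ (q, 000011011110, XZ) ⊢ (q, 00011011110, XXZ) ⊢ (q, 0011011110, XXXZ) ⊢ (q, 011011110, XXXXZ) ⊢ (q, 11011110, XXXXXZ) ⊢ (q, 1011110, XXXXZ) ⊢ (q, 011110, XXXZ) ⊢ (q, 11110, XXXXZ) ⊢ (q, 1110, XXXZ) ⊢ (q, 110, XXZ) ⊢ (q, 10, XZ) ⊢ (q, 0, Z) ⊢ (p, ε, ε)
All input consumed and the stack is empty.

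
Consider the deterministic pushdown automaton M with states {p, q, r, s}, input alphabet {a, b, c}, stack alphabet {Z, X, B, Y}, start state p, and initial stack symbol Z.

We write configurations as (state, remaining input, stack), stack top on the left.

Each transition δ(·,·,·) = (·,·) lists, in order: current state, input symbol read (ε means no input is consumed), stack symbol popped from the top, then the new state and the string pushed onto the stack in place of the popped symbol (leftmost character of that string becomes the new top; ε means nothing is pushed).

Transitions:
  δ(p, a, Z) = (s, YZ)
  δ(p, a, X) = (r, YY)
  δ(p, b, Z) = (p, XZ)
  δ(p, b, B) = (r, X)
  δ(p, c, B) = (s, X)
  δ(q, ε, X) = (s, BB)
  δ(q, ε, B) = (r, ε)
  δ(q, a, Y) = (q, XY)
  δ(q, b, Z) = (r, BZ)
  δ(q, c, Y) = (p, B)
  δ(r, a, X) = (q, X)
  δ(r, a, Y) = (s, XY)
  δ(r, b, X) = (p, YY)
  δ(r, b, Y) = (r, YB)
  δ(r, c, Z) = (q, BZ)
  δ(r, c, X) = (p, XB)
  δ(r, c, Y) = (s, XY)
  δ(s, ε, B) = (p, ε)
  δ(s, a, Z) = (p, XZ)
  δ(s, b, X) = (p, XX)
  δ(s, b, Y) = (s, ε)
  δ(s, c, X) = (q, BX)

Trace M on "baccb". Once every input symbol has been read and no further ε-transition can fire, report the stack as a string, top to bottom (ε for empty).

(p, baccb, Z) ⊢ (p, accb, XZ) ⊢ (r, ccb, YYZ) ⊢ (s, cb, XYYZ) ⊢ (q, b, BXYYZ) ⊢ (r, b, XYYZ) ⊢ (p, ε, YYYYZ)
All input consumed in state p with stack YYYYZ.

YYYYZ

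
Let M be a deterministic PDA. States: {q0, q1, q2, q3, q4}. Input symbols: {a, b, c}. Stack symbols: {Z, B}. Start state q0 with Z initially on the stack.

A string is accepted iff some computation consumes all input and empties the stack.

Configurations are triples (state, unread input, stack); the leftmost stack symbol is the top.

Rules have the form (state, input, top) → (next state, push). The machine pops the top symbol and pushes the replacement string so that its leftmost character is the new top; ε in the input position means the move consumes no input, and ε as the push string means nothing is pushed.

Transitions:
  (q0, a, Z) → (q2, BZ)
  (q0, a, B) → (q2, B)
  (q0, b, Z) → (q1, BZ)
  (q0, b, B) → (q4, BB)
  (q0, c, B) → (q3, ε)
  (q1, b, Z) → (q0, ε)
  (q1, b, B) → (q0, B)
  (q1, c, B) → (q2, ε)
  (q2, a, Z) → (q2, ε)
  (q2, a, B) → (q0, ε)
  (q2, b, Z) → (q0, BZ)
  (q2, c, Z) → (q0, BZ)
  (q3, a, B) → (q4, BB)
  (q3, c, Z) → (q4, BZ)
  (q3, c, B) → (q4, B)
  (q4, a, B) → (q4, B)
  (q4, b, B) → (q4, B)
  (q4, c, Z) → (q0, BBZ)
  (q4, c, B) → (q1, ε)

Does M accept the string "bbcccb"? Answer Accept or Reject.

Accept

(q0, bbcccb, Z)
  read b, top Z: go to q1, push BZ → (q1, bcccb, BZ)
  read b, top B: go to q0, push B → (q0, cccb, BZ)
  read c, top B: go to q3, push ε → (q3, ccb, Z)
  read c, top Z: go to q4, push BZ → (q4, cb, BZ)
  read c, top B: go to q1, push ε → (q1, b, Z)
  read b, top Z: go to q0, push ε → (q0, ε, ε)
All input consumed and the stack is empty.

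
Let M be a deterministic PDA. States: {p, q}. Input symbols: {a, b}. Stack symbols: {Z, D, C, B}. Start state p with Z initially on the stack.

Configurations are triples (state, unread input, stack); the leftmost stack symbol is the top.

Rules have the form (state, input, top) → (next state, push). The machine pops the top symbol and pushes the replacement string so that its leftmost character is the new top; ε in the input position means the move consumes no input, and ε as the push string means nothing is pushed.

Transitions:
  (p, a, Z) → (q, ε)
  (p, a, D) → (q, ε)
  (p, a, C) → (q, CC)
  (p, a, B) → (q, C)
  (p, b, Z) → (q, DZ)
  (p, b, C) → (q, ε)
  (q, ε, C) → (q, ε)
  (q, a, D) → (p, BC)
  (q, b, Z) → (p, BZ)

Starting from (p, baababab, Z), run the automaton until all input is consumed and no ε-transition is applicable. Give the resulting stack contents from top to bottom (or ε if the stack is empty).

(p, baababab, Z) ⊢ (q, aababab, DZ) ⊢ (p, ababab, BCZ) ⊢ (q, babab, CCZ) ⊢ (q, babab, CZ) ⊢ (q, babab, Z) ⊢ (p, abab, BZ) ⊢ (q, bab, CZ) ⊢ (q, bab, Z) ⊢ (p, ab, BZ) ⊢ (q, b, CZ) ⊢ (q, b, Z) ⊢ (p, ε, BZ)
All input consumed in state p with stack BZ.

BZ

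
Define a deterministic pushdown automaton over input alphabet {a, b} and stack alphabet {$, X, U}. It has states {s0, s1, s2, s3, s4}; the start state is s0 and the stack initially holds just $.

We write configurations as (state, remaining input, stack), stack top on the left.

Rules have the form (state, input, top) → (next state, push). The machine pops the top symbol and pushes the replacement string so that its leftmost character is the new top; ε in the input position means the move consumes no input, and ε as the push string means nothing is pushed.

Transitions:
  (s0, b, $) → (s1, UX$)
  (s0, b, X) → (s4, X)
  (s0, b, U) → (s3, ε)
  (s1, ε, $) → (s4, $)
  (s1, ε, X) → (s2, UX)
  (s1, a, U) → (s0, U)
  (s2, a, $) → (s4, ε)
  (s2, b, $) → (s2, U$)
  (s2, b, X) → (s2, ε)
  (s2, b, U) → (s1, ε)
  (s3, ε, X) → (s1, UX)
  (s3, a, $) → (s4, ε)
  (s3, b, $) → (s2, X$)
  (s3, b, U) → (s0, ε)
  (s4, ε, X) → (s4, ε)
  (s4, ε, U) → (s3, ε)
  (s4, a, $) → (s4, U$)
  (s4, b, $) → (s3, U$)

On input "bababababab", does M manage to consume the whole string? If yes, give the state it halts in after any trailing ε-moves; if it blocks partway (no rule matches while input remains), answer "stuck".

s1

(s0, bababababab, $)
  read b, top $: go to s1, push UX$ → (s1, ababababab, UX$)
  read a, top U: go to s0, push U → (s0, babababab, UX$)
  read b, top U: go to s3, push ε → (s3, abababab, X$)
  ε-move, top X: go to s1, push UX → (s1, abababab, UX$)
  read a, top U: go to s0, push U → (s0, bababab, UX$)
  read b, top U: go to s3, push ε → (s3, ababab, X$)
  ε-move, top X: go to s1, push UX → (s1, ababab, UX$)
  read a, top U: go to s0, push U → (s0, babab, UX$)
  read b, top U: go to s3, push ε → (s3, abab, X$)
  ε-move, top X: go to s1, push UX → (s1, abab, UX$)
  read a, top U: go to s0, push U → (s0, bab, UX$)
  read b, top U: go to s3, push ε → (s3, ab, X$)
  ε-move, top X: go to s1, push UX → (s1, ab, UX$)
  read a, top U: go to s0, push U → (s0, b, UX$)
  read b, top U: go to s3, push ε → (s3, ε, X$)
  ε-move, top X: go to s1, push UX → (s1, ε, UX$)
All input consumed; M is in state s1.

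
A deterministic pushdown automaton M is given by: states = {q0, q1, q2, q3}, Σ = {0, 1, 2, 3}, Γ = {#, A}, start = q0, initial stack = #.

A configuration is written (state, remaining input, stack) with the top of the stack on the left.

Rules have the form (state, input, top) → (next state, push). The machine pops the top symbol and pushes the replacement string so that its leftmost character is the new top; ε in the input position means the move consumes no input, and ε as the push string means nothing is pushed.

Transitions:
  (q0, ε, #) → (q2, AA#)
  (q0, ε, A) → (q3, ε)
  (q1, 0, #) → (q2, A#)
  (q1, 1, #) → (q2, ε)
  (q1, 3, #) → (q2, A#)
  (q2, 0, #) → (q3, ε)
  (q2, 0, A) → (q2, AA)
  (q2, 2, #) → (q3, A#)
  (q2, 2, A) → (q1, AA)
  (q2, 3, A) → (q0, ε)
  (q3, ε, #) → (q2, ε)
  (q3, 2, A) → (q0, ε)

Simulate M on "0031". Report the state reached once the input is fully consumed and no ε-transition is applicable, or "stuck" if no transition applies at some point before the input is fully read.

stuck

(q0, 0031, #) ⊢ (q2, 0031, AA#) ⊢ (q2, 031, AAA#) ⊢ (q2, 31, AAAA#) ⊢ (q0, 1, AAA#) ⊢ (q3, 1, AA#)
No transition for (q3, 1, top A); M blocks with input 1 remaining.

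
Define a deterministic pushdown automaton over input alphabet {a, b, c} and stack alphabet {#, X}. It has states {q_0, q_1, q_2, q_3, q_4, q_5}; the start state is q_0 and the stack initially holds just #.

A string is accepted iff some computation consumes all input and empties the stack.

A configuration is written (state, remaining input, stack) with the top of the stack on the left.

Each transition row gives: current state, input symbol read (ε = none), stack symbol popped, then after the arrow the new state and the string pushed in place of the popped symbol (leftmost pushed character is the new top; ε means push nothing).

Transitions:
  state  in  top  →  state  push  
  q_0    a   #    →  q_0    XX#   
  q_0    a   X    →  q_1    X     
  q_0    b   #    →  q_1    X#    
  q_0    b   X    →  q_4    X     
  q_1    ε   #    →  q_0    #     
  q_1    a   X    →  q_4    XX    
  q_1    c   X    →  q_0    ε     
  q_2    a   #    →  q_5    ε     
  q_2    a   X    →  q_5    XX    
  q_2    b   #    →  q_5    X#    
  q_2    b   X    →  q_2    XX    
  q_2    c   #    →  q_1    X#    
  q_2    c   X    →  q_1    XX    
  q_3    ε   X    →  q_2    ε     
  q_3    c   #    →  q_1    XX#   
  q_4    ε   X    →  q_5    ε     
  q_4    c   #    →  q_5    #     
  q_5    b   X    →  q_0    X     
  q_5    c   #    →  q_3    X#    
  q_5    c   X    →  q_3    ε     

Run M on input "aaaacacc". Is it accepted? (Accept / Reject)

(q_0, aaaacacc, #)
  read a, top #: go to q_0, push XX# → (q_0, aaacacc, XX#)
  read a, top X: go to q_1, push X → (q_1, aacacc, XX#)
  read a, top X: go to q_4, push XX → (q_4, acacc, XXX#)
  ε-move, top X: go to q_5, push ε → (q_5, acacc, XX#)
No transition applies at (q_5, acacc, XX#); input not fully consumed.

Reject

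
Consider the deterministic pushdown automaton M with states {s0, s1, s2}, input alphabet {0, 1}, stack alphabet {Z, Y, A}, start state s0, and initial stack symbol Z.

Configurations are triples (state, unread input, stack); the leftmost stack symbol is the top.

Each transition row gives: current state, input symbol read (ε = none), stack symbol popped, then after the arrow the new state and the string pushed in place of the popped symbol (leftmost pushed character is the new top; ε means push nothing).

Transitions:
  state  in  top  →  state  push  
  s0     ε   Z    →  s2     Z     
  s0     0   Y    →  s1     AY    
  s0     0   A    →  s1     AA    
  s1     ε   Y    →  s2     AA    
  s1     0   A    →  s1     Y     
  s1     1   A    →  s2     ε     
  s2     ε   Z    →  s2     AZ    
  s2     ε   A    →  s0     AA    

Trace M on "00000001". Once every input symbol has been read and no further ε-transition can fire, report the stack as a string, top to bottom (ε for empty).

(s0, 00000001, Z)
  ε-move, top Z: go to s2, push Z → (s2, 00000001, Z)
  ε-move, top Z: go to s2, push AZ → (s2, 00000001, AZ)
  ε-move, top A: go to s0, push AA → (s0, 00000001, AAZ)
  read 0, top A: go to s1, push AA → (s1, 0000001, AAAZ)
  read 0, top A: go to s1, push Y → (s1, 000001, YAAZ)
  ε-move, top Y: go to s2, push AA → (s2, 000001, AAAAZ)
  ε-move, top A: go to s0, push AA → (s0, 000001, AAAAAZ)
  read 0, top A: go to s1, push AA → (s1, 00001, AAAAAAZ)
  read 0, top A: go to s1, push Y → (s1, 0001, YAAAAAZ)
  ε-move, top Y: go to s2, push AA → (s2, 0001, AAAAAAAZ)
  ε-move, top A: go to s0, push AA → (s0, 0001, AAAAAAAAZ)
  read 0, top A: go to s1, push AA → (s1, 001, AAAAAAAAAZ)
  read 0, top A: go to s1, push Y → (s1, 01, YAAAAAAAAZ)
  ε-move, top Y: go to s2, push AA → (s2, 01, AAAAAAAAAAZ)
  ε-move, top A: go to s0, push AA → (s0, 01, AAAAAAAAAAAZ)
  read 0, top A: go to s1, push AA → (s1, 1, AAAAAAAAAAAAZ)
  read 1, top A: go to s2, push ε → (s2, ε, AAAAAAAAAAAZ)
  ε-move, top A: go to s0, push AA → (s0, ε, AAAAAAAAAAAAZ)
All input consumed in state s0 with stack AAAAAAAAAAAAZ.

AAAAAAAAAAAAZ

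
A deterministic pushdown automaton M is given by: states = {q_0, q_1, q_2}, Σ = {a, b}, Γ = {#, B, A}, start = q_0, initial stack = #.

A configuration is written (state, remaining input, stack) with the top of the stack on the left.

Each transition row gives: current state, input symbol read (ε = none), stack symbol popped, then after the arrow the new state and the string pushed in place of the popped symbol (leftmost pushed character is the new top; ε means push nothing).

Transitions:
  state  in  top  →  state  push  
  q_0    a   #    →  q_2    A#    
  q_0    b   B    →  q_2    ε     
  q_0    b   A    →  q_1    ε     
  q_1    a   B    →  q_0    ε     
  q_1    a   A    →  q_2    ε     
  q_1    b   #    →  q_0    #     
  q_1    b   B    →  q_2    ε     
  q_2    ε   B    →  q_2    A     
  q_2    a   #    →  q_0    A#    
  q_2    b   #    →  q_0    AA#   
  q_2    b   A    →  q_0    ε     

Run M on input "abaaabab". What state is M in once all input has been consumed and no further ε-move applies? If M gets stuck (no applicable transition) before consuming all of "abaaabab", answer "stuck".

(q_0, abaaabab, #)
  read a, top #: go to q_2, push A# → (q_2, baaabab, A#)
  read b, top A: go to q_0, push ε → (q_0, aaabab, #)
  read a, top #: go to q_2, push A# → (q_2, aabab, A#)
No transition for (q_2, a, top A); M blocks with input aabab remaining.

stuck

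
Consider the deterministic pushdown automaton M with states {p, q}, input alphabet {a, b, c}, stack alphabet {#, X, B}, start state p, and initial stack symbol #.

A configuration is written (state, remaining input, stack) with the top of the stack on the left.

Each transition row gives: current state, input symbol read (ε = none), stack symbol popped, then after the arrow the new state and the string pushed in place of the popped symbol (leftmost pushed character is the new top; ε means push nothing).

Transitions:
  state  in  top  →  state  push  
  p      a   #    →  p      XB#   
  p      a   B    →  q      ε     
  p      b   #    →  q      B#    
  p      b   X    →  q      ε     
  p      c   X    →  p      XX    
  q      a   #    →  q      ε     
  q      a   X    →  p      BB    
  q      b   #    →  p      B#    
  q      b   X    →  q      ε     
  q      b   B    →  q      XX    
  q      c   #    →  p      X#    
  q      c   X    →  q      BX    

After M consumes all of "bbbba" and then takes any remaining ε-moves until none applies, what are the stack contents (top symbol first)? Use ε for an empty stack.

(p, bbbba, #) ⊢ (q, bbba, B#) ⊢ (q, bba, XX#) ⊢ (q, ba, X#) ⊢ (q, a, #) ⊢ (q, ε, ε)
All input consumed in state q with stack ε.

ε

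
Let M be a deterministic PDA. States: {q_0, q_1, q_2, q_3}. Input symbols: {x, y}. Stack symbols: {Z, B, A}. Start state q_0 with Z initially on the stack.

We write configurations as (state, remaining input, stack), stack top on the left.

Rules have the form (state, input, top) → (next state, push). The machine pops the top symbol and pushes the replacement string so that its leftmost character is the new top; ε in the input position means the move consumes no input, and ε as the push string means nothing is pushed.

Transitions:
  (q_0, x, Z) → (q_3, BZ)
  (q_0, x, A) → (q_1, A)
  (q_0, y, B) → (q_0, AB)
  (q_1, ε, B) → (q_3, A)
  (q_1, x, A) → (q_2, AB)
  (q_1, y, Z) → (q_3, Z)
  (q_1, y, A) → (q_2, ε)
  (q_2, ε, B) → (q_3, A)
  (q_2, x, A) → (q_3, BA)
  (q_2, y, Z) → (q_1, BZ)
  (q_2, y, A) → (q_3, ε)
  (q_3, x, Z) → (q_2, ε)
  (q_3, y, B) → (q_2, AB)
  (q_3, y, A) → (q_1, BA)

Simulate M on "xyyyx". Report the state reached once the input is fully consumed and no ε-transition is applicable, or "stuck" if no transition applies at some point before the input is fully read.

(q_0, xyyyx, Z)
  read x, top Z: go to q_3, push BZ → (q_3, yyyx, BZ)
  read y, top B: go to q_2, push AB → (q_2, yyx, ABZ)
  read y, top A: go to q_3, push ε → (q_3, yx, BZ)
  read y, top B: go to q_2, push AB → (q_2, x, ABZ)
  read x, top A: go to q_3, push BA → (q_3, ε, BABZ)
All input consumed; M is in state q_3.

q_3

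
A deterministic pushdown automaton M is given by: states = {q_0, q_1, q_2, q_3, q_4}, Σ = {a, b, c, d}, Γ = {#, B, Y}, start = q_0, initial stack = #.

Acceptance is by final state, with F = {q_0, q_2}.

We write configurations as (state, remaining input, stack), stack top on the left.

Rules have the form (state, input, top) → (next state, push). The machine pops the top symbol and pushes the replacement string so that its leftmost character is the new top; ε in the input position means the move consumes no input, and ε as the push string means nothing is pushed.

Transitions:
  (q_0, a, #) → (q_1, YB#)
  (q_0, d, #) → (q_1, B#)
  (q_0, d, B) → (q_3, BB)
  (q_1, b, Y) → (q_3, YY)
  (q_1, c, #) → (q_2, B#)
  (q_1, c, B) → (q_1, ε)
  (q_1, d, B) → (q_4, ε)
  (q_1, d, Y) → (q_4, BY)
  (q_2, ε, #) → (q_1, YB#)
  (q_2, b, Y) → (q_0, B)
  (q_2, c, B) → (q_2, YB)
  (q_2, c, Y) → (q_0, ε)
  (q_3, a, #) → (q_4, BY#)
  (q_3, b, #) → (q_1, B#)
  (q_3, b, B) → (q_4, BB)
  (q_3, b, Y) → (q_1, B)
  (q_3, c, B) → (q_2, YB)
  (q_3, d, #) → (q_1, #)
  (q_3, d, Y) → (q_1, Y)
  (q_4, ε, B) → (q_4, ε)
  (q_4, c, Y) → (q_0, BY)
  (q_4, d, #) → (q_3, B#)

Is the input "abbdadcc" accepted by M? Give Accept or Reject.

Reject

(q_0, abbdadcc, #)
  read a, top #: go to q_1, push YB# → (q_1, bbdadcc, YB#)
  read b, top Y: go to q_3, push YY → (q_3, bdadcc, YYB#)
  read b, top Y: go to q_1, push B → (q_1, dadcc, BYB#)
  read d, top B: go to q_4, push ε → (q_4, adcc, YB#)
No transition applies at (q_4, adcc, YB#); input not fully consumed.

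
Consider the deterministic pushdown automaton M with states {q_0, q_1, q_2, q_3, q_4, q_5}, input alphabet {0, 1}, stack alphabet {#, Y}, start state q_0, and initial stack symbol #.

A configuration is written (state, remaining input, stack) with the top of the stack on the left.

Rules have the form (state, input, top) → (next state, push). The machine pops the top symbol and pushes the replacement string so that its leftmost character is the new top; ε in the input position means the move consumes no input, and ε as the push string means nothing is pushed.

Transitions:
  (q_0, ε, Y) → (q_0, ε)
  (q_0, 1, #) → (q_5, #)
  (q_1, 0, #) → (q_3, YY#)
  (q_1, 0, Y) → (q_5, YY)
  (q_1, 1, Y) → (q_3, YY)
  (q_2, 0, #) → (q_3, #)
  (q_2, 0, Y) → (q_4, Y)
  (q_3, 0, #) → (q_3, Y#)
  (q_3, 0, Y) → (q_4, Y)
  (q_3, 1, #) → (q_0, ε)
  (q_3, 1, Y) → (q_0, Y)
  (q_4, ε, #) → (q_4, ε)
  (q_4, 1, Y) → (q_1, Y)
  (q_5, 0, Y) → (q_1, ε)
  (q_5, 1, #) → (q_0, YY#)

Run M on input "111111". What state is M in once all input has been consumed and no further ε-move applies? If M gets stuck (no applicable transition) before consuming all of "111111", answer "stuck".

q_0

(q_0, 111111, #)
  read 1, top #: go to q_5, push # → (q_5, 11111, #)
  read 1, top #: go to q_0, push YY# → (q_0, 1111, YY#)
  ε-move, top Y: go to q_0, push ε → (q_0, 1111, Y#)
  ε-move, top Y: go to q_0, push ε → (q_0, 1111, #)
  read 1, top #: go to q_5, push # → (q_5, 111, #)
  read 1, top #: go to q_0, push YY# → (q_0, 11, YY#)
  ε-move, top Y: go to q_0, push ε → (q_0, 11, Y#)
  ε-move, top Y: go to q_0, push ε → (q_0, 11, #)
  read 1, top #: go to q_5, push # → (q_5, 1, #)
  read 1, top #: go to q_0, push YY# → (q_0, ε, YY#)
  ε-move, top Y: go to q_0, push ε → (q_0, ε, Y#)
  ε-move, top Y: go to q_0, push ε → (q_0, ε, #)
All input consumed; M is in state q_0.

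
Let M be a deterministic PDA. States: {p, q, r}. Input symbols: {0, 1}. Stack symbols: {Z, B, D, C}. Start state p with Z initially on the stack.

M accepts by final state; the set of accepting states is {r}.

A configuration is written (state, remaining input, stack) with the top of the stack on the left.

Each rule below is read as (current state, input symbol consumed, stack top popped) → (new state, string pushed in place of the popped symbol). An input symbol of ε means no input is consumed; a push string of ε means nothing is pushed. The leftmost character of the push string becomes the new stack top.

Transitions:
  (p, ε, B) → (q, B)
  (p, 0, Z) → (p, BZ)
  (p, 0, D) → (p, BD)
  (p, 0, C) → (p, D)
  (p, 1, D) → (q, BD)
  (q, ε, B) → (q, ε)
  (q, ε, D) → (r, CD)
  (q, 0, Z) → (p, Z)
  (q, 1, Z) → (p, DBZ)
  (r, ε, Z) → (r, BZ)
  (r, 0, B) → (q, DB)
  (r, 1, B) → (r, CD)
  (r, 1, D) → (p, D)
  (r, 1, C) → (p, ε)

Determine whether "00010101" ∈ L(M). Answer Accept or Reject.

Reject

(p, 00010101, Z)
  read 0, top Z: go to p, push BZ → (p, 0010101, BZ)
  ε-move, top B: go to q, push B → (q, 0010101, BZ)
  ε-move, top B: go to q, push ε → (q, 0010101, Z)
  read 0, top Z: go to p, push Z → (p, 010101, Z)
  read 0, top Z: go to p, push BZ → (p, 10101, BZ)
  ε-move, top B: go to q, push B → (q, 10101, BZ)
  ε-move, top B: go to q, push ε → (q, 10101, Z)
  read 1, top Z: go to p, push DBZ → (p, 0101, DBZ)
  read 0, top D: go to p, push BD → (p, 101, BDBZ)
  ε-move, top B: go to q, push B → (q, 101, BDBZ)
  ε-move, top B: go to q, push ε → (q, 101, DBZ)
  ε-move, top D: go to r, push CD → (r, 101, CDBZ)
  read 1, top C: go to p, push ε → (p, 01, DBZ)
  read 0, top D: go to p, push BD → (p, 1, BDBZ)
  ε-move, top B: go to q, push B → (q, 1, BDBZ)
  ε-move, top B: go to q, push ε → (q, 1, DBZ)
  ε-move, top D: go to r, push CD → (r, 1, CDBZ)
  read 1, top C: go to p, push ε → (p, ε, DBZ)
All input consumed; state p ∉ F and no further ε-move applies.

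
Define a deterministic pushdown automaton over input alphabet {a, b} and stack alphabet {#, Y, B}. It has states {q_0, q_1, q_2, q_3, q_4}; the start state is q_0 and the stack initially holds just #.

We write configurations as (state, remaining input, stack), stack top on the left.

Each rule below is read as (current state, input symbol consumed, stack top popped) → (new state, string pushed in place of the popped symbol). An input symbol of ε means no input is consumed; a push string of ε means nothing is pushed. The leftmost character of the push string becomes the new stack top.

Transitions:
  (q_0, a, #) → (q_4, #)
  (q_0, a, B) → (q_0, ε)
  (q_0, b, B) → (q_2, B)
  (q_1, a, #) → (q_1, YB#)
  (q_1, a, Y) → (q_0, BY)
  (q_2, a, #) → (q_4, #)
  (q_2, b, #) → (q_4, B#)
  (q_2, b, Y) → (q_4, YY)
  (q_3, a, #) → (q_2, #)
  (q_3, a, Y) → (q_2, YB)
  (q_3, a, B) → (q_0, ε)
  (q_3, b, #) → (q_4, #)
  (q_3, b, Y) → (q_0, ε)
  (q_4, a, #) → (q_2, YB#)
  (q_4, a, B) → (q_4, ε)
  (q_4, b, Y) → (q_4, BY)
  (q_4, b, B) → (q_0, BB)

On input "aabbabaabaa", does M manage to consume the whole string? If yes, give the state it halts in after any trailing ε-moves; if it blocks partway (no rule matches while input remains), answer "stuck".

(q_0, aabbabaabaa, #) ⊢ (q_4, abbabaabaa, #) ⊢ (q_2, bbabaabaa, YB#) ⊢ (q_4, babaabaa, YYB#) ⊢ (q_4, abaabaa, BYYB#) ⊢ (q_4, baabaa, YYB#) ⊢ (q_4, aabaa, BYYB#) ⊢ (q_4, abaa, YYB#)
No transition for (q_4, a, top Y); M blocks with input abaa remaining.

stuck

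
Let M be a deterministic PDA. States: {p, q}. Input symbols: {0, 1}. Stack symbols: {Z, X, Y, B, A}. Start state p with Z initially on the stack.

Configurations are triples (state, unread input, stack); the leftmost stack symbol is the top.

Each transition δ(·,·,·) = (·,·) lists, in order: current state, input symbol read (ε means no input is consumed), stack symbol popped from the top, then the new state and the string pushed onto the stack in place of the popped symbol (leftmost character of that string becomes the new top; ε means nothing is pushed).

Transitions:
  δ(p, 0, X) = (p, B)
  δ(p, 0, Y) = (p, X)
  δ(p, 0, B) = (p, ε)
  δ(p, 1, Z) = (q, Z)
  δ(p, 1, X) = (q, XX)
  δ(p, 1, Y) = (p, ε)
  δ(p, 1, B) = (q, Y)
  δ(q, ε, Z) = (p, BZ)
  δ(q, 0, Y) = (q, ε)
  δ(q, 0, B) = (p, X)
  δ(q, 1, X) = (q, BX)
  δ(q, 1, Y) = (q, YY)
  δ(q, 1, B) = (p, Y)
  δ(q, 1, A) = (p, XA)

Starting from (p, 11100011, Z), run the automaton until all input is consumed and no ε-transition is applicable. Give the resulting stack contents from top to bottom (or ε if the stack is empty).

YZ

(p, 11100011, Z)
  read 1, top Z: go to q, push Z → (q, 1100011, Z)
  ε-move, top Z: go to p, push BZ → (p, 1100011, BZ)
  read 1, top B: go to q, push Y → (q, 100011, YZ)
  read 1, top Y: go to q, push YY → (q, 00011, YYZ)
  read 0, top Y: go to q, push ε → (q, 0011, YZ)
  read 0, top Y: go to q, push ε → (q, 011, Z)
  ε-move, top Z: go to p, push BZ → (p, 011, BZ)
  read 0, top B: go to p, push ε → (p, 11, Z)
  read 1, top Z: go to q, push Z → (q, 1, Z)
  ε-move, top Z: go to p, push BZ → (p, 1, BZ)
  read 1, top B: go to q, push Y → (q, ε, YZ)
All input consumed in state q with stack YZ.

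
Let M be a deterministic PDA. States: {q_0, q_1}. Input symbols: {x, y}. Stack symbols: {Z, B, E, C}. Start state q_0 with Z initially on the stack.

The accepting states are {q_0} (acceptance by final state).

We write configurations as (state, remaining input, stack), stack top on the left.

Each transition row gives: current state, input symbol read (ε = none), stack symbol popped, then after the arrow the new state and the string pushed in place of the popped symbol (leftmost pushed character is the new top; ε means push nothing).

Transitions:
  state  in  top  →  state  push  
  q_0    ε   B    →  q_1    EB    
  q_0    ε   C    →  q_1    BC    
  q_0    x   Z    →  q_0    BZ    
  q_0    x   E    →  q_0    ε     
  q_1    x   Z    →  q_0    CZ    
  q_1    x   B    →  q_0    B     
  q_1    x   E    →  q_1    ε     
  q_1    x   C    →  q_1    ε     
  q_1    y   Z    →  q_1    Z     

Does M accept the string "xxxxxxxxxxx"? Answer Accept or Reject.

Accept

(q_0, xxxxxxxxxxx, Z) ⊢ (q_0, xxxxxxxxxx, BZ) ⊢ (q_1, xxxxxxxxxx, EBZ) ⊢ (q_1, xxxxxxxxx, BZ) ⊢ (q_0, xxxxxxxx, BZ) ⊢ (q_1, xxxxxxxx, EBZ) ⊢ (q_1, xxxxxxx, BZ) ⊢ (q_0, xxxxxx, BZ) ⊢ (q_1, xxxxxx, EBZ) ⊢ (q_1, xxxxx, BZ) ⊢ (q_0, xxxx, BZ) ⊢ (q_1, xxxx, EBZ) ⊢ (q_1, xxx, BZ) ⊢ (q_0, xx, BZ) ⊢ (q_1, xx, EBZ) ⊢ (q_1, x, BZ) ⊢ (q_0, ε, BZ)
All input consumed; state q_0 ∈ F.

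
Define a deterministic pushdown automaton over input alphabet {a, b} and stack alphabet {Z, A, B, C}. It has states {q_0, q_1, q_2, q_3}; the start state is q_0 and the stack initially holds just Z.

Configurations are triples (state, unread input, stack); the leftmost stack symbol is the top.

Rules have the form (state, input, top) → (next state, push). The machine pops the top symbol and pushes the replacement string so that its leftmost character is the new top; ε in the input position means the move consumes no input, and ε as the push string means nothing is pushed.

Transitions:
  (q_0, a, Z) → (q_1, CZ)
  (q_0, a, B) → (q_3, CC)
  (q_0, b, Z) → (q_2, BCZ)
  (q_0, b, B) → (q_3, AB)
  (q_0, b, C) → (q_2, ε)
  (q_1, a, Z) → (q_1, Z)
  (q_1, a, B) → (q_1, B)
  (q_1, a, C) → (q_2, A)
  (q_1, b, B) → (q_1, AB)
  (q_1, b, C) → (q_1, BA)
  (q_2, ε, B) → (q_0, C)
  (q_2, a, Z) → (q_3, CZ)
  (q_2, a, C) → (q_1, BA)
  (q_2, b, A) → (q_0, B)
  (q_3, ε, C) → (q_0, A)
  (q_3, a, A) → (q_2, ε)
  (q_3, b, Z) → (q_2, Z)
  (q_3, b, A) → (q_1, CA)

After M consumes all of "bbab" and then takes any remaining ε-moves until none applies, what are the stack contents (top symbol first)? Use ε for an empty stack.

(q_0, bbab, Z) ⊢ (q_2, bab, BCZ) ⊢ (q_0, bab, CCZ) ⊢ (q_2, ab, CZ) ⊢ (q_1, b, BAZ) ⊢ (q_1, ε, ABAZ)
All input consumed in state q_1 with stack ABAZ.

ABAZ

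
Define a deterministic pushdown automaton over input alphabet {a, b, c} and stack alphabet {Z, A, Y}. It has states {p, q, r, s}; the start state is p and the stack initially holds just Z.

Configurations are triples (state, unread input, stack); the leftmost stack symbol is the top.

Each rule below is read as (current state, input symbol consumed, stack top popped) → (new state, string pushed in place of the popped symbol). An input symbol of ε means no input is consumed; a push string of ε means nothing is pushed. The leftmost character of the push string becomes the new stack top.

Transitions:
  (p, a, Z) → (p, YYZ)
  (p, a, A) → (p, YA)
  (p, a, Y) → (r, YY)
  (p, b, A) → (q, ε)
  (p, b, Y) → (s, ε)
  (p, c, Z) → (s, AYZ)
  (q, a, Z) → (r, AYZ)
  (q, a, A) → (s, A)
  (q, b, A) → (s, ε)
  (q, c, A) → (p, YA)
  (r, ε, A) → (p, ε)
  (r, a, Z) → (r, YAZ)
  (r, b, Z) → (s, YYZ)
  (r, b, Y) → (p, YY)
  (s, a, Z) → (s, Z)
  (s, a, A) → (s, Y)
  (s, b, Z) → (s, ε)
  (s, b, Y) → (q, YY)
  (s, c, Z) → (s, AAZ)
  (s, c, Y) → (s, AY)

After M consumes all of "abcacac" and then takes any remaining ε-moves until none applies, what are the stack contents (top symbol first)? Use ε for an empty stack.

(p, abcacac, Z)
  read a, top Z: go to p, push YYZ → (p, bcacac, YYZ)
  read b, top Y: go to s, push ε → (s, cacac, YZ)
  read c, top Y: go to s, push AY → (s, acac, AYZ)
  read a, top A: go to s, push Y → (s, cac, YYZ)
  read c, top Y: go to s, push AY → (s, ac, AYYZ)
  read a, top A: go to s, push Y → (s, c, YYYZ)
  read c, top Y: go to s, push AY → (s, ε, AYYYZ)
All input consumed in state s with stack AYYYZ.

AYYYZ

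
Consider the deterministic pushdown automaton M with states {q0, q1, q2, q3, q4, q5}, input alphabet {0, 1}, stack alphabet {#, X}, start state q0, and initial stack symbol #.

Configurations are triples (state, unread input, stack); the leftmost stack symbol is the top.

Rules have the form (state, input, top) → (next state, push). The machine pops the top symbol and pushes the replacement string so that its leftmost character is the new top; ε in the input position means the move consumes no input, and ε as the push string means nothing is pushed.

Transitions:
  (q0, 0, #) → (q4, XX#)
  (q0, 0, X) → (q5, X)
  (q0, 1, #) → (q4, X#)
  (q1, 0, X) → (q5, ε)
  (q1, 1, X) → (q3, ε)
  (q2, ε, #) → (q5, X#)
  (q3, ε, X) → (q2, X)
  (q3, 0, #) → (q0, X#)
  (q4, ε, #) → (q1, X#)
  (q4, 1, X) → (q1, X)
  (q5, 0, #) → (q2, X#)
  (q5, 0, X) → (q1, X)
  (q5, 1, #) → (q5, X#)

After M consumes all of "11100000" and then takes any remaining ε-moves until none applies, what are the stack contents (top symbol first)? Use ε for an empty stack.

X#

(q0, 11100000, #)
  read 1, top #: go to q4, push X# → (q4, 1100000, X#)
  read 1, top X: go to q1, push X → (q1, 100000, X#)
  read 1, top X: go to q3, push ε → (q3, 00000, #)
  read 0, top #: go to q0, push X# → (q0, 0000, X#)
  read 0, top X: go to q5, push X → (q5, 000, X#)
  read 0, top X: go to q1, push X → (q1, 00, X#)
  read 0, top X: go to q5, push ε → (q5, 0, #)
  read 0, top #: go to q2, push X# → (q2, ε, X#)
All input consumed in state q2 with stack X#.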